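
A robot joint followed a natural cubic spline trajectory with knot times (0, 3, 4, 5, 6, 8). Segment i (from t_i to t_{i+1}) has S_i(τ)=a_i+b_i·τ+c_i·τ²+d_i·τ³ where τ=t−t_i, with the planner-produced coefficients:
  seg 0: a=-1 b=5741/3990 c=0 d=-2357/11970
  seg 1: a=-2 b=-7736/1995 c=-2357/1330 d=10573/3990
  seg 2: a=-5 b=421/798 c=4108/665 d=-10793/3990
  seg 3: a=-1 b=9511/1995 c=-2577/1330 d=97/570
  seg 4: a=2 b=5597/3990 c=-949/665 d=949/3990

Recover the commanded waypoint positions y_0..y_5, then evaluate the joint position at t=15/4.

y_0 = S_0(0) = a_0 = -1
y_1 = S_1(0) = a_1 = -2
y_2 = S_2(0) = a_2 = -5
y_3 = S_3(0) = a_3 = -1
y_4 = S_4(0) = a_4 = 2
y_5 = S_4(2) = 1
t_q=15/4 is in segment 1 (τ=3/4); S_1(τ)=-407487/85120

y_0=-1 y_1=-2 y_2=-5 y_3=-1 y_4=2 y_5=1
S(15/4) = -407487/85120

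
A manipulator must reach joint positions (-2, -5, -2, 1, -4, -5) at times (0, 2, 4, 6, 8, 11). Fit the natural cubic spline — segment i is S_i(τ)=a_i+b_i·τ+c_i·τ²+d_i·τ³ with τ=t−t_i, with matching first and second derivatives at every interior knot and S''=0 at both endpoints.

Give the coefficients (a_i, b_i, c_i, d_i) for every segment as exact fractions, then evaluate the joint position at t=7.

Δ: Δ0=-3/2, Δ1=3/2, Δ2=3/2, Δ3=-5/2, Δ4=-1/3
row 1: diag=8, rhs=18; c'=1/4, d'=9/4
row 2: denom=8−2·1/4=15/2; d'=(0−2·9/4)/(15/2)=-3/5
row 3: denom=8−2·4/15=112/15; d'=(-24−2·-3/5)/(112/15)=-171/56
row 4: denom=10−2·15/56=265/28; d'=(13−2·-171/56)/(265/28)=107/53
back: M4=107/53
back: M3=-171/56−15/56·107/53=-381/106
back: M2=-3/5−4/15·-381/106=19/53
back: M1=9/4−1/4·19/53=229/106
M: M0=0, M1=229/106, M2=19/53, M3=-381/106, M4=107/53, M5=0
seg 0: a=-2, c=M0/2=0, d=(M1−M0)/(6·2)=229/1272, b=Δ0−h0·(2M0+M1)/6=-353/159
seg 1: a=-5, c=M1/2=229/212, d=(M2−M1)/(6·2)=-191/1272, b=Δ1−h1·(2M1+M2)/6=-19/318
seg 2: a=-2, c=M2/2=19/106, d=(M3−M2)/(6·2)=-419/1272, b=Δ2−h2·(2M2+M3)/6=391/159
seg 3: a=1, c=M3/2=-381/212, d=(M4−M3)/(6·2)=595/1272, b=Δ3−h3·(2M3+M4)/6=-247/318
seg 4: a=-4, c=M4/2=107/106, d=(M5−M4)/(6·3)=-107/954, b=Δ4−h4·(2M4+M5)/6=-374/159
t_q=7 → seg 3, τ=1; S=1+-247/318·τ+-381/212·τ²+595/1272·τ³=-469/424

  seg 0: a=-2 b=-353/159 c=0 d=229/1272
  seg 1: a=-5 b=-19/318 c=229/212 d=-191/1272
  seg 2: a=-2 b=391/159 c=19/106 d=-419/1272
  seg 3: a=1 b=-247/318 c=-381/212 d=595/1272
  seg 4: a=-4 b=-374/159 c=107/106 d=-107/954
S(7) = -469/424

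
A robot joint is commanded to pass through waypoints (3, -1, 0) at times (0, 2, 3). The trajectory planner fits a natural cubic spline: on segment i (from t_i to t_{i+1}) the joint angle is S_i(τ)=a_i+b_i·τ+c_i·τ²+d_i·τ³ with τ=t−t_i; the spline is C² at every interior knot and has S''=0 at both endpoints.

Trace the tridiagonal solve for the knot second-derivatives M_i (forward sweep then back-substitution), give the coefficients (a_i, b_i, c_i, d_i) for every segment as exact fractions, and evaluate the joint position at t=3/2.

Δ: Δ0=-2, Δ1=1
row 1: diag=6, rhs=18; c'=1/6, d'=3
back: M1=3
M: M0=0, M1=3, M2=0
seg 0: a=3, c=M0/2=0, d=(M1−M0)/(6·2)=1/4, b=Δ0−h0·(2M0+M1)/6=-3
seg 1: a=-1, c=M1/2=3/2, d=(M2−M1)/(6·1)=-1/2, b=Δ1−h1·(2M1+M2)/6=0
t_q=3/2 → seg 0, τ=3/2; S=3+-3·τ+0·τ²+1/4·τ³=-21/32

  seg 0: a=3 b=-3 c=0 d=1/4
  seg 1: a=-1 b=0 c=3/2 d=-1/2
S(3/2) = -21/32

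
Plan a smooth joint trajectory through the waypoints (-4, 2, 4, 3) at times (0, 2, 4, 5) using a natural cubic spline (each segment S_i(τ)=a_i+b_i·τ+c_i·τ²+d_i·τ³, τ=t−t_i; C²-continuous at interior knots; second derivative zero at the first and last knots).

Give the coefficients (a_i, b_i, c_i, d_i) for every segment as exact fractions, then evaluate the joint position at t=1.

  seg 0: a=-4 b=37/11 c=0 d=-1/11
  seg 1: a=2 b=25/11 c=-6/11 d=-1/22
  seg 2: a=4 b=-5/11 c=-9/11 d=3/11
S(1) = -8/11

Δ: Δ0=3, Δ1=1, Δ2=-1
row 1: diag=8, rhs=-12; c'=1/4, d'=-3/2
row 2: denom=6−2·1/4=11/2; d'=(-12−2·-3/2)/(11/2)=-18/11
back: M2=-18/11
back: M1=-3/2−1/4·-18/11=-12/11
M: M0=0, M1=-12/11, M2=-18/11, M3=0
seg 0: a=-4, c=M0/2=0, d=(M1−M0)/(6·2)=-1/11, b=Δ0−h0·(2M0+M1)/6=37/11
seg 1: a=2, c=M1/2=-6/11, d=(M2−M1)/(6·2)=-1/22, b=Δ1−h1·(2M1+M2)/6=25/11
seg 2: a=4, c=M2/2=-9/11, d=(M3−M2)/(6·1)=3/11, b=Δ2−h2·(2M2+M3)/6=-5/11
t_q=1 → seg 0, τ=1; S=-4+37/11·τ+0·τ²+-1/11·τ³=-8/11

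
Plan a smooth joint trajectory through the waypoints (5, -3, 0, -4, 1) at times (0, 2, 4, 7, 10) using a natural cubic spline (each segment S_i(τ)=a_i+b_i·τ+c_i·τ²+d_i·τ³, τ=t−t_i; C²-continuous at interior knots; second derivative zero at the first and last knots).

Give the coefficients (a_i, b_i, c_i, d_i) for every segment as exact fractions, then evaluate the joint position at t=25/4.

Δ: Δ0=-4, Δ1=3/2, Δ2=-4/3, Δ3=5/3
row 1: diag=8, rhs=33; c'=1/4, d'=33/8
row 2: denom=10−2·1/4=19/2; d'=(-17−2·33/8)/(19/2)=-101/38
row 3: denom=12−3·6/19=210/19; d'=(18−3·-101/38)/(210/19)=47/20
back: M3=47/20
back: M2=-101/38−6/19·47/20=-17/5
back: M1=33/8−1/4·-17/5=199/40
M: M0=0, M1=199/40, M2=-17/5, M3=47/20, M4=0
seg 0: a=5, c=M0/2=0, d=(M1−M0)/(6·2)=199/480, b=Δ0−h0·(2M0+M1)/6=-679/120
seg 1: a=-3, c=M1/2=199/80, d=(M2−M1)/(6·2)=-67/96, b=Δ1−h1·(2M1+M2)/6=-41/60
seg 2: a=0, c=M2/2=-17/10, d=(M3−M2)/(6·3)=23/72, b=Δ2−h2·(2M2+M3)/6=107/120
seg 3: a=-4, c=M3/2=47/40, d=(M4−M3)/(6·3)=-47/360, b=Δ3−h3·(2M3+M4)/6=-41/60
t_q=25/4 → seg 2, τ=9/4; S=0+107/120·τ+-17/10·τ²+23/72·τ³=-7581/2560

  seg 0: a=5 b=-679/120 c=0 d=199/480
  seg 1: a=-3 b=-41/60 c=199/80 d=-67/96
  seg 2: a=0 b=107/120 c=-17/10 d=23/72
  seg 3: a=-4 b=-41/60 c=47/40 d=-47/360
S(25/4) = -7581/2560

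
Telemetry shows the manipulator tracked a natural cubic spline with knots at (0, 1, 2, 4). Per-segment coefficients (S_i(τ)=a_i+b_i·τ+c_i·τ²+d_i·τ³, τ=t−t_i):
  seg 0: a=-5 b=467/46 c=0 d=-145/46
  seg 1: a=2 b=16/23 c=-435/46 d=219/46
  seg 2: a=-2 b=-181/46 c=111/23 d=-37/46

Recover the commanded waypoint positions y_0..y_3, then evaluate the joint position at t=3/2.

y_0=-5 y_1=2 y_2=-2 y_3=3
S(3/2) = 213/368

y_0 = S_0(0) = a_0 = -5
y_1 = S_1(0) = a_1 = 2
y_2 = S_2(0) = a_2 = -2
y_3 = S_2(2) = 3
t_q=3/2 is in segment 1 (τ=1/2); S_1(τ)=213/368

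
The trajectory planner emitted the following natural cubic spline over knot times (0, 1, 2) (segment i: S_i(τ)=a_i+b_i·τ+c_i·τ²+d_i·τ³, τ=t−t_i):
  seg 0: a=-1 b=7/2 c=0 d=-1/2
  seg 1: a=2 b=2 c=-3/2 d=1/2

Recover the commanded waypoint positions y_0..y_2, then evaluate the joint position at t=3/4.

y_0 = S_0(0) = a_0 = -1
y_1 = S_1(0) = a_1 = 2
y_2 = S_1(1) = 3
t_q=3/4 is in segment 0 (τ=3/4); S_0(τ)=181/128

y_0=-1 y_1=2 y_2=3
S(3/4) = 181/128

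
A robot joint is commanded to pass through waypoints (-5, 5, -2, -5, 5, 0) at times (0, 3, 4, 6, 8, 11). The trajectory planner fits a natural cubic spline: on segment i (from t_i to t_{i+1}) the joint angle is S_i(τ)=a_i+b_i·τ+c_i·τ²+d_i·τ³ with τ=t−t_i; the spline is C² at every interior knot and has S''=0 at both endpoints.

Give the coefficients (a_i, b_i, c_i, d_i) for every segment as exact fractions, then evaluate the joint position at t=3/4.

Δ: Δ0=10/3, Δ1=-7, Δ2=-3/2, Δ3=5, Δ4=-5/3
row 1: diag=8, rhs=-62; c'=1/8, d'=-31/4
row 2: denom=6−1·1/8=47/8; d'=(33−1·-31/4)/(47/8)=326/47
row 3: denom=8−2·16/47=344/47; d'=(39−2·326/47)/(344/47)=1181/344
row 4: denom=10−2·47/172=813/86; d'=(-40−2·1181/344)/(813/86)=-2687/542
back: M4=-2687/542
back: M3=1181/344−47/172·-2687/542=2595/542
back: M2=326/47−16/47·2595/542=1438/271
back: M1=-31/4−1/8·1438/271=-2280/271
M: M0=0, M1=-2280/271, M2=1438/271, M3=2595/542, M4=-2687/542, M5=0
seg 0: a=-5, c=M0/2=0, d=(M1−M0)/(6·3)=-380/813, b=Δ0−h0·(2M0+M1)/6=6130/813
seg 1: a=5, c=M1/2=-1140/271, d=(M2−M1)/(6·1)=1859/813, b=Δ1−h1·(2M1+M2)/6=-4130/813
seg 2: a=-2, c=M2/2=719/271, d=(M3−M2)/(6·2)=-281/6504, b=Δ2−h2·(2M2+M3)/6=-5393/813
seg 3: a=-5, c=M3/2=2595/1084, d=(M4−M3)/(6·2)=-2641/3252, b=Δ3−h3·(2M3+M4)/6=5627/1626
seg 4: a=5, c=M4/2=-2687/1084, d=(M5−M4)/(6·3)=2687/9756, b=Δ4−h4·(2M4+M5)/6=5351/1626
t_q=3/4 → seg 0, τ=3/4; S=-5+6130/813·τ+0·τ²+-380/813·τ³=1985/4336

  seg 0: a=-5 b=6130/813 c=0 d=-380/813
  seg 1: a=5 b=-4130/813 c=-1140/271 d=1859/813
  seg 2: a=-2 b=-5393/813 c=719/271 d=-281/6504
  seg 3: a=-5 b=5627/1626 c=2595/1084 d=-2641/3252
  seg 4: a=5 b=5351/1626 c=-2687/1084 d=2687/9756
S(3/4) = 1985/4336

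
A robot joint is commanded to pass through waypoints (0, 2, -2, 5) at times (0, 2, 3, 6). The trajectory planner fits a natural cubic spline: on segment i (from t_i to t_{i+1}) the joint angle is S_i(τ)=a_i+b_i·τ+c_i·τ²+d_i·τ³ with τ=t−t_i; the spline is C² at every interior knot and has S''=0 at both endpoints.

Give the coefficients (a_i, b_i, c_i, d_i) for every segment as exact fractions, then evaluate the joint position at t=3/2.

  seg 0: a=0 b=419/141 c=0 d=-139/282
  seg 1: a=2 b=-415/141 c=-139/47 d=268/141
  seg 2: a=-2 b=-445/141 c=129/47 d=-43/141
S(3/2) = 2101/752

Δ: Δ0=1, Δ1=-4, Δ2=7/3
row 1: diag=6, rhs=-30; c'=1/6, d'=-5
row 2: denom=8−1·1/6=47/6; d'=(38−1·-5)/(47/6)=258/47
back: M2=258/47
back: M1=-5−1/6·258/47=-278/47
M: M0=0, M1=-278/47, M2=258/47, M3=0
seg 0: a=0, c=M0/2=0, d=(M1−M0)/(6·2)=-139/282, b=Δ0−h0·(2M0+M1)/6=419/141
seg 1: a=2, c=M1/2=-139/47, d=(M2−M1)/(6·1)=268/141, b=Δ1−h1·(2M1+M2)/6=-415/141
seg 2: a=-2, c=M2/2=129/47, d=(M3−M2)/(6·3)=-43/141, b=Δ2−h2·(2M2+M3)/6=-445/141
t_q=3/2 → seg 0, τ=3/2; S=0+419/141·τ+0·τ²+-139/282·τ³=2101/752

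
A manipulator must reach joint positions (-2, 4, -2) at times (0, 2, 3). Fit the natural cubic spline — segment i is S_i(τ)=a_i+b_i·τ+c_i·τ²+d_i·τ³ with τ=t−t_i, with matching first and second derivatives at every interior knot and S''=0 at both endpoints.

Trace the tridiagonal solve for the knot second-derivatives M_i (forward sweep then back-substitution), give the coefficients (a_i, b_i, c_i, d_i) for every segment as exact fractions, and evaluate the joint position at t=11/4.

Δ: Δ0=3, Δ1=-6
row 1: diag=6, rhs=-54; c'=1/6, d'=-9
back: M1=-9
M: M0=0, M1=-9, M2=0
seg 0: a=-2, c=M0/2=0, d=(M1−M0)/(6·2)=-3/4, b=Δ0−h0·(2M0+M1)/6=6
seg 1: a=4, c=M1/2=-9/2, d=(M2−M1)/(6·1)=3/2, b=Δ1−h1·(2M1+M2)/6=-3
t_q=11/4 → seg 1, τ=3/4; S=4+-3·τ+-9/2·τ²+3/2·τ³=-19/128

  seg 0: a=-2 b=6 c=0 d=-3/4
  seg 1: a=4 b=-3 c=-9/2 d=3/2
S(11/4) = -19/128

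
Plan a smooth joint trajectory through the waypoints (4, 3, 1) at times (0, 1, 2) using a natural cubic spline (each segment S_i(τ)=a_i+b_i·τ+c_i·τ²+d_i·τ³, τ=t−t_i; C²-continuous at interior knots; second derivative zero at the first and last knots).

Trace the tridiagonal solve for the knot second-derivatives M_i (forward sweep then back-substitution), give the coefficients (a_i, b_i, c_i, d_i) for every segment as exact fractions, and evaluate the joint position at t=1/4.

  seg 0: a=4 b=-3/4 c=0 d=-1/4
  seg 1: a=3 b=-3/2 c=-3/4 d=1/4
S(1/4) = 975/256

Δ: Δ0=-1, Δ1=-2
row 1: diag=4, rhs=-6; c'=1/4, d'=-3/2
back: M1=-3/2
M: M0=0, M1=-3/2, M2=0
seg 0: a=4, c=M0/2=0, d=(M1−M0)/(6·1)=-1/4, b=Δ0−h0·(2M0+M1)/6=-3/4
seg 1: a=3, c=M1/2=-3/4, d=(M2−M1)/(6·1)=1/4, b=Δ1−h1·(2M1+M2)/6=-3/2
t_q=1/4 → seg 0, τ=1/4; S=4+-3/4·τ+0·τ²+-1/4·τ³=975/256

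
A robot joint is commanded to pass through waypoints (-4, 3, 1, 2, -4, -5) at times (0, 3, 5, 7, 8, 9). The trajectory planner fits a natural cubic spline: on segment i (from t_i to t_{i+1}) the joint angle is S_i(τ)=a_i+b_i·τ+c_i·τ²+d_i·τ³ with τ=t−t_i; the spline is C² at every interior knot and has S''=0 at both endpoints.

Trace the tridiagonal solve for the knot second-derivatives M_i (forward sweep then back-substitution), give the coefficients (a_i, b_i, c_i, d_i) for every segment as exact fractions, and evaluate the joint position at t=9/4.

Δ: Δ0=7/3, Δ1=-1, Δ2=1/2, Δ3=-6, Δ4=-1
row 1: diag=10, rhs=-20; c'=1/5, d'=-2
row 2: denom=8−2·1/5=38/5; d'=(9−2·-2)/(38/5)=65/38
row 3: denom=6−2·5/19=104/19; d'=(-39−2·65/38)/(104/19)=-31/4
row 4: denom=4−1·19/104=397/104; d'=(30−1·-31/4)/(397/104)=3926/397
back: M4=3926/397
back: M3=-31/4−19/104·3926/397=-3794/397
back: M2=65/38−5/19·-3794/397=3355/794
back: M1=-2−1/5·3355/794=-2259/794
M: M0=0, M1=-2259/794, M2=3355/794, M3=-3794/397, M4=3926/397, M5=0
seg 0: a=-4, c=M0/2=0, d=(M1−M0)/(6·3)=-251/1588, b=Δ0−h0·(2M0+M1)/6=17893/4764
seg 1: a=3, c=M1/2=-2259/1588, d=(M2−M1)/(6·2)=2807/4764, b=Δ1−h1·(2M1+M2)/6=-1219/2382
seg 2: a=1, c=M2/2=3355/1588, d=(M3−M2)/(6·2)=-10943/9528, b=Δ2−h2·(2M2+M3)/6=2069/2382
seg 3: a=2, c=M3/2=-1897/397, d=(M4−M3)/(6·1)=3860/1191, b=Δ3−h3·(2M3+M4)/6=-5315/1191
seg 4: a=-4, c=M4/2=1963/397, d=(M5−M4)/(6·1)=-1963/1191, b=Δ4−h4·(2M4+M5)/6=-5117/1191
t_q=9/4 → seg 0, τ=9/4; S=-4+17893/4764·τ+0·τ²+-251/1588·τ³=269357/101632

  seg 0: a=-4 b=17893/4764 c=0 d=-251/1588
  seg 1: a=3 b=-1219/2382 c=-2259/1588 d=2807/4764
  seg 2: a=1 b=2069/2382 c=3355/1588 d=-10943/9528
  seg 3: a=2 b=-5315/1191 c=-1897/397 d=3860/1191
  seg 4: a=-4 b=-5117/1191 c=1963/397 d=-1963/1191
S(9/4) = 269357/101632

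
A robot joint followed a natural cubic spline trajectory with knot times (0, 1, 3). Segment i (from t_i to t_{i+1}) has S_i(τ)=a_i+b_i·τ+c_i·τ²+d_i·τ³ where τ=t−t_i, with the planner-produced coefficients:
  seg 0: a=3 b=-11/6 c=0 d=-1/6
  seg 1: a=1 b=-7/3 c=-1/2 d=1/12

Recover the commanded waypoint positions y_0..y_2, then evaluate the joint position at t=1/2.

y_0=3 y_1=1 y_2=-5
S(1/2) = 33/16

y_0 = S_0(0) = a_0 = 3
y_1 = S_1(0) = a_1 = 1
y_2 = S_1(2) = -5
t_q=1/2 is in segment 0 (τ=1/2); S_0(τ)=33/16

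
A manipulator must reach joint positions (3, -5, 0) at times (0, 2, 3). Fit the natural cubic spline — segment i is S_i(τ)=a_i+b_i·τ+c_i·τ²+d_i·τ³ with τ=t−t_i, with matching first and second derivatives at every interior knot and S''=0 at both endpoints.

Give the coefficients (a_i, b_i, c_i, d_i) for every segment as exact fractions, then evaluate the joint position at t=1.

  seg 0: a=3 b=-7 c=0 d=3/4
  seg 1: a=-5 b=2 c=9/2 d=-3/2
S(1) = -13/4

Δ: Δ0=-4, Δ1=5
row 1: diag=6, rhs=54; c'=1/6, d'=9
back: M1=9
M: M0=0, M1=9, M2=0
seg 0: a=3, c=M0/2=0, d=(M1−M0)/(6·2)=3/4, b=Δ0−h0·(2M0+M1)/6=-7
seg 1: a=-5, c=M1/2=9/2, d=(M2−M1)/(6·1)=-3/2, b=Δ1−h1·(2M1+M2)/6=2
t_q=1 → seg 0, τ=1; S=3+-7·τ+0·τ²+3/4·τ³=-13/4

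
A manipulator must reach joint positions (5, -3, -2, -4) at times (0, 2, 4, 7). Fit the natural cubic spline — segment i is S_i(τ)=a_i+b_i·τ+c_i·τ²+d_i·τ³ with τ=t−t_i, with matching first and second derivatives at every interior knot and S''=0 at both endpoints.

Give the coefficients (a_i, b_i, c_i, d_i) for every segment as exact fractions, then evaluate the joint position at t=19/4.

  seg 0: a=5 b=-299/57 c=0 d=71/228
  seg 1: a=-3 b=-86/57 c=71/38 d=-197/456
  seg 2: a=-2 b=89/114 c=-55/76 d=55/684
S(19/4) = -8695/4864

Δ: Δ0=-4, Δ1=1/2, Δ2=-2/3
row 1: diag=8, rhs=27; c'=1/4, d'=27/8
row 2: denom=10−2·1/4=19/2; d'=(-7−2·27/8)/(19/2)=-55/38
back: M2=-55/38
back: M1=27/8−1/4·-55/38=71/19
M: M0=0, M1=71/19, M2=-55/38, M3=0
seg 0: a=5, c=M0/2=0, d=(M1−M0)/(6·2)=71/228, b=Δ0−h0·(2M0+M1)/6=-299/57
seg 1: a=-3, c=M1/2=71/38, d=(M2−M1)/(6·2)=-197/456, b=Δ1−h1·(2M1+M2)/6=-86/57
seg 2: a=-2, c=M2/2=-55/76, d=(M3−M2)/(6·3)=55/684, b=Δ2−h2·(2M2+M3)/6=89/114
t_q=19/4 → seg 2, τ=3/4; S=-2+89/114·τ+-55/76·τ²+55/684·τ³=-8695/4864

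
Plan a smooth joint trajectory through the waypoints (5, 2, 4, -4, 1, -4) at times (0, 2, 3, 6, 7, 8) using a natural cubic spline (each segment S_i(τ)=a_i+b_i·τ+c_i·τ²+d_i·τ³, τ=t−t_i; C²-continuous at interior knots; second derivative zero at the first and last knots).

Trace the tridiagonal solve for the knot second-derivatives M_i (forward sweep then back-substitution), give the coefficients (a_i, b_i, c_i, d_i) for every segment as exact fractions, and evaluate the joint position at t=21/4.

Δ: Δ0=-3/2, Δ1=2, Δ2=-8/3, Δ3=5, Δ4=-5
row 1: diag=6, rhs=21; c'=1/6, d'=7/2
row 2: denom=8−1·1/6=47/6; d'=(-28−1·7/2)/(47/6)=-189/47
row 3: denom=8−3·18/47=322/47; d'=(46−3·-189/47)/(322/47)=2729/322
row 4: denom=4−1·47/322=1241/322; d'=(-60−1·2729/322)/(1241/322)=-1297/73
back: M4=-1297/73
back: M3=2729/322−47/322·-1297/73=808/73
back: M2=-189/47−18/47·808/73=-603/73
back: M1=7/2−1/6·-603/73=356/73
M: M0=0, M1=356/73, M2=-603/73, M3=808/73, M4=-1297/73, M5=0
seg 0: a=5, c=M0/2=0, d=(M1−M0)/(6·2)=89/219, b=Δ0−h0·(2M0+M1)/6=-1369/438
seg 1: a=2, c=M1/2=178/73, d=(M2−M1)/(6·1)=-959/438, b=Δ1−h1·(2M1+M2)/6=767/438
seg 2: a=4, c=M2/2=-603/146, d=(M3−M2)/(6·3)=1411/1314, b=Δ2−h2·(2M2+M3)/6=13/219
seg 3: a=-4, c=M3/2=404/73, d=(M4−M3)/(6·1)=-2105/438, b=Δ3−h3·(2M3+M4)/6=1871/438
seg 4: a=1, c=M4/2=-1297/146, d=(M5−M4)/(6·1)=1297/438, b=Δ4−h4·(2M4+M5)/6=202/219
t_q=21/4 → seg 2, τ=9/4; S=4+13/219·τ+-603/146·τ²+1411/1314·τ³=-42457/9344

  seg 0: a=5 b=-1369/438 c=0 d=89/219
  seg 1: a=2 b=767/438 c=178/73 d=-959/438
  seg 2: a=4 b=13/219 c=-603/146 d=1411/1314
  seg 3: a=-4 b=1871/438 c=404/73 d=-2105/438
  seg 4: a=1 b=202/219 c=-1297/146 d=1297/438
S(21/4) = -42457/9344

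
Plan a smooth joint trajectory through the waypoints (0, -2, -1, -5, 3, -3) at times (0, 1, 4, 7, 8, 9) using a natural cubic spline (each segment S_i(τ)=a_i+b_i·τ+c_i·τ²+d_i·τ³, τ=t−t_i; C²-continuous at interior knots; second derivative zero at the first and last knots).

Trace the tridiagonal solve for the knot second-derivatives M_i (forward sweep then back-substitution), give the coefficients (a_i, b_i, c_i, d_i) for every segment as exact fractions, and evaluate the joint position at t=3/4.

  seg 0: a=0 b=-2073/803 c=0 d=467/803
  seg 1: a=-2 b=-672/803 c=1401/803 d=-890/1971
  seg 2: a=-1 b=-2056/803 c=-5587/2409 d=19717/21681
  seg 3: a=-5 b=6487/803 c=4710/803 d=-4773/803
  seg 4: a=3 b=1588/803 c=-9609/803 d=3203/803
S(3/4) = -86895/51392

Δ: Δ0=-2, Δ1=1/3, Δ2=-4/3, Δ3=8, Δ4=-6
row 1: diag=8, rhs=14; c'=3/8, d'=7/4
row 2: denom=12−3·3/8=87/8; d'=(-10−3·7/4)/(87/8)=-122/87
row 3: denom=8−3·8/29=208/29; d'=(56−3·-122/87)/(208/29)=873/104
row 4: denom=4−1·29/208=803/208; d'=(-84−1·873/104)/(803/208)=-19218/803
back: M4=-19218/803
back: M3=873/104−29/208·-19218/803=9420/803
back: M2=-122/87−8/29·9420/803=-11174/2409
back: M1=7/4−3/8·-11174/2409=2802/803
M: M0=0, M1=2802/803, M2=-11174/2409, M3=9420/803, M4=-19218/803, M5=0
seg 0: a=0, c=M0/2=0, d=(M1−M0)/(6·1)=467/803, b=Δ0−h0·(2M0+M1)/6=-2073/803
seg 1: a=-2, c=M1/2=1401/803, d=(M2−M1)/(6·3)=-890/1971, b=Δ1−h1·(2M1+M2)/6=-672/803
seg 2: a=-1, c=M2/2=-5587/2409, d=(M3−M2)/(6·3)=19717/21681, b=Δ2−h2·(2M2+M3)/6=-2056/803
seg 3: a=-5, c=M3/2=4710/803, d=(M4−M3)/(6·1)=-4773/803, b=Δ3−h3·(2M3+M4)/6=6487/803
seg 4: a=3, c=M4/2=-9609/803, d=(M5−M4)/(6·1)=3203/803, b=Δ4−h4·(2M4+M5)/6=1588/803
t_q=3/4 → seg 0, τ=3/4; S=0+-2073/803·τ+0·τ²+467/803·τ³=-86895/51392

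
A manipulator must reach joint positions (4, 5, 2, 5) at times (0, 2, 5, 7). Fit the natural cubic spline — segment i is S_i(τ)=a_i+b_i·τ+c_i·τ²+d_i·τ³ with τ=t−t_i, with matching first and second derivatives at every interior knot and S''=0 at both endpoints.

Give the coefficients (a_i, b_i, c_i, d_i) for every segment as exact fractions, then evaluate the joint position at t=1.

  seg 0: a=4 b=181/182 c=0 d=-45/364
  seg 1: a=5 b=-89/182 c=-135/182 d=4/21
  seg 2: a=2 b=37/182 c=177/182 d=-59/364
S(1) = 1773/364

Δ: Δ0=1/2, Δ1=-1, Δ2=3/2
row 1: diag=10, rhs=-9; c'=3/10, d'=-9/10
row 2: denom=10−3·3/10=91/10; d'=(15−3·-9/10)/(91/10)=177/91
back: M2=177/91
back: M1=-9/10−3/10·177/91=-135/91
M: M0=0, M1=-135/91, M2=177/91, M3=0
seg 0: a=4, c=M0/2=0, d=(M1−M0)/(6·2)=-45/364, b=Δ0−h0·(2M0+M1)/6=181/182
seg 1: a=5, c=M1/2=-135/182, d=(M2−M1)/(6·3)=4/21, b=Δ1−h1·(2M1+M2)/6=-89/182
seg 2: a=2, c=M2/2=177/182, d=(M3−M2)/(6·2)=-59/364, b=Δ2−h2·(2M2+M3)/6=37/182
t_q=1 → seg 0, τ=1; S=4+181/182·τ+0·τ²+-45/364·τ³=1773/364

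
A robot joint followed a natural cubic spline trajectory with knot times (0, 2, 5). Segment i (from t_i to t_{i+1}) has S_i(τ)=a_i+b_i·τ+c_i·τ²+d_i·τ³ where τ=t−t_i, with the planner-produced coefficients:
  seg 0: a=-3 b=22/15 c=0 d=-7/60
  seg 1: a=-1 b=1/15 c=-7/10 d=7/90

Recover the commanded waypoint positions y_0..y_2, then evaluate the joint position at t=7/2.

y_0=-3 y_1=-1 y_2=-5
S(7/2) = -177/80

y_0 = S_0(0) = a_0 = -3
y_1 = S_1(0) = a_1 = -1
y_2 = S_1(3) = -5
t_q=7/2 is in segment 1 (τ=3/2); S_1(τ)=-177/80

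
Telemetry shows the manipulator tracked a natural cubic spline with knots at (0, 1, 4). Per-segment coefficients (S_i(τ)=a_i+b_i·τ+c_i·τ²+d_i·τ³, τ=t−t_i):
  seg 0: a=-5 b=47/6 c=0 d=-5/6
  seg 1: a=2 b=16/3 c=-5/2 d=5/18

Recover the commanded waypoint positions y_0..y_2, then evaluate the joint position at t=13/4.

y_0 = S_0(0) = a_0 = -5
y_1 = S_1(0) = a_1 = 2
y_2 = S_1(3) = 3
t_q=13/4 is in segment 1 (τ=9/4); S_1(τ)=577/128

y_0=-5 y_1=2 y_2=3
S(13/4) = 577/128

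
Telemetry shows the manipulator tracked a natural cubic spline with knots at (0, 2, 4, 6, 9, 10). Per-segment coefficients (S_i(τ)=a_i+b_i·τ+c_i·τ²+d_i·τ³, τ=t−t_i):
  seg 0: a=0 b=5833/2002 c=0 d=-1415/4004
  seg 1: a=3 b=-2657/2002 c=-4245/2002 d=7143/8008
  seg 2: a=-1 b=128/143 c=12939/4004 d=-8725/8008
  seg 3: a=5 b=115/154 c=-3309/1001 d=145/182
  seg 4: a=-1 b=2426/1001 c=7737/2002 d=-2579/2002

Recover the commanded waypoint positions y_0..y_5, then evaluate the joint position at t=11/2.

y_0=0 y_1=3 y_2=-1 y_3=5 y_4=-1 y_5=4
S(11/2) = 252181/64064

y_0 = S_0(0) = a_0 = 0
y_1 = S_1(0) = a_1 = 3
y_2 = S_2(0) = a_2 = -1
y_3 = S_3(0) = a_3 = 5
y_4 = S_4(0) = a_4 = -1
y_5 = S_4(1) = 4
t_q=11/2 is in segment 2 (τ=3/2); S_2(τ)=252181/64064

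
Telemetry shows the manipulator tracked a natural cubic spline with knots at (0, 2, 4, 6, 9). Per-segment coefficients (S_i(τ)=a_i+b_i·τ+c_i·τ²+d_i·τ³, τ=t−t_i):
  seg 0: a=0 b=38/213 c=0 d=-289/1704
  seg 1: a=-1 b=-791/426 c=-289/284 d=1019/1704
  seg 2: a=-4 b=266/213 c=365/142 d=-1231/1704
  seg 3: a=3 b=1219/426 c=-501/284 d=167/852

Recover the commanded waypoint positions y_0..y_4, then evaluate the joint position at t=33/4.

y_0=0 y_1=-1 y_2=-4 y_3=3 y_4=1
S(33/4) = 49809/18176

y_0 = S_0(0) = a_0 = 0
y_1 = S_1(0) = a_1 = -1
y_2 = S_2(0) = a_2 = -4
y_3 = S_3(0) = a_3 = 3
y_4 = S_3(3) = 1
t_q=33/4 is in segment 3 (τ=9/4); S_3(τ)=49809/18176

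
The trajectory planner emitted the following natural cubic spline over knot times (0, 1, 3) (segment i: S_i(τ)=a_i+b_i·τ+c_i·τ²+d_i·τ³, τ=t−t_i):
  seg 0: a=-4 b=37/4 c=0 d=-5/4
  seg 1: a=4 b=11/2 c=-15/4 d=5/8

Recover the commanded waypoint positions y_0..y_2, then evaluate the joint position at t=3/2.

y_0=-4 y_1=4 y_2=5
S(3/2) = 377/64

y_0 = S_0(0) = a_0 = -4
y_1 = S_1(0) = a_1 = 4
y_2 = S_1(2) = 5
t_q=3/2 is in segment 1 (τ=1/2); S_1(τ)=377/64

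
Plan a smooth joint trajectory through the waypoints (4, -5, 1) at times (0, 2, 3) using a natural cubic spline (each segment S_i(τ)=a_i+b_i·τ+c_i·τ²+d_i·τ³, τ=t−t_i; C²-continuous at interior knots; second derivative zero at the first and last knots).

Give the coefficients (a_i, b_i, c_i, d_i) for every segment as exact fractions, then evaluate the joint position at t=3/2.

  seg 0: a=4 b=-8 c=0 d=7/8
  seg 1: a=-5 b=5/2 c=21/4 d=-7/4
S(3/2) = -323/64

Δ: Δ0=-9/2, Δ1=6
row 1: diag=6, rhs=63; c'=1/6, d'=21/2
back: M1=21/2
M: M0=0, M1=21/2, M2=0
seg 0: a=4, c=M0/2=0, d=(M1−M0)/(6·2)=7/8, b=Δ0−h0·(2M0+M1)/6=-8
seg 1: a=-5, c=M1/2=21/4, d=(M2−M1)/(6·1)=-7/4, b=Δ1−h1·(2M1+M2)/6=5/2
t_q=3/2 → seg 0, τ=3/2; S=4+-8·τ+0·τ²+7/8·τ³=-323/64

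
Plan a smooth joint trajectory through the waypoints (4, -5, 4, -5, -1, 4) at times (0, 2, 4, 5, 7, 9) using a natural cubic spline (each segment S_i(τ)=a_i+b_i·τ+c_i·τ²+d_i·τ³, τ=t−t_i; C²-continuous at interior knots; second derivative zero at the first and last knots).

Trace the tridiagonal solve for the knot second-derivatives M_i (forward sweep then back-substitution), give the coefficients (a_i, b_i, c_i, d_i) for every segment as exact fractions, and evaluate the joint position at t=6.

  seg 0: a=4 b=-101/12 c=0 d=47/48
  seg 1: a=-5 b=10/3 c=47/8 d=-127/48
  seg 2: a=4 b=-59/12 c=-10 d=71/12
  seg 3: a=-5 b=-43/6 c=31/4 d=-19/12
  seg 4: a=-1 b=29/6 c=-7/4 d=7/24
S(6) = -6

Δ: Δ0=-9/2, Δ1=9/2, Δ2=-9, Δ3=2, Δ4=5/2
row 1: diag=8, rhs=54; c'=1/4, d'=27/4
row 2: denom=6−2·1/4=11/2; d'=(-81−2·27/4)/(11/2)=-189/11
row 3: denom=6−1·2/11=64/11; d'=(66−1·-189/11)/(64/11)=915/64
row 4: denom=8−2·11/32=117/16; d'=(3−2·915/64)/(117/16)=-7/2
back: M4=-7/2
back: M3=915/64−11/32·-7/2=31/2
back: M2=-189/11−2/11·31/2=-20
back: M1=27/4−1/4·-20=47/4
M: M0=0, M1=47/4, M2=-20, M3=31/2, M4=-7/2, M5=0
seg 0: a=4, c=M0/2=0, d=(M1−M0)/(6·2)=47/48, b=Δ0−h0·(2M0+M1)/6=-101/12
seg 1: a=-5, c=M1/2=47/8, d=(M2−M1)/(6·2)=-127/48, b=Δ1−h1·(2M1+M2)/6=10/3
seg 2: a=4, c=M2/2=-10, d=(M3−M2)/(6·1)=71/12, b=Δ2−h2·(2M2+M3)/6=-59/12
seg 3: a=-5, c=M3/2=31/4, d=(M4−M3)/(6·2)=-19/12, b=Δ3−h3·(2M3+M4)/6=-43/6
seg 4: a=-1, c=M4/2=-7/4, d=(M5−M4)/(6·2)=7/24, b=Δ4−h4·(2M4+M5)/6=29/6
t_q=6 → seg 3, τ=1; S=-5+-43/6·τ+31/4·τ²+-19/12·τ³=-6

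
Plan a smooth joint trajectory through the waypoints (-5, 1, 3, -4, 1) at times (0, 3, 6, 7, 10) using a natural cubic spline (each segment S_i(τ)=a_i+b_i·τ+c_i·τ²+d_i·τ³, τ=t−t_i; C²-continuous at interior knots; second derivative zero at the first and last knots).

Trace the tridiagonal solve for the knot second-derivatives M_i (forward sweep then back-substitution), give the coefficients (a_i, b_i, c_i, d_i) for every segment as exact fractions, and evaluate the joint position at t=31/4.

  seg 0: a=-5 b=55/38 c=0 d=7/114
  seg 1: a=1 b=59/19 c=21/38 d=-467/1026
  seg 2: a=3 b=-223/38 c=-202/57 d=275/114
  seg 3: a=-4 b=-326/57 c=421/114 d=-421/1026
S(31/4) = -15529/2432

Δ: Δ0=2, Δ1=2/3, Δ2=-7, Δ3=5/3
row 1: diag=12, rhs=-8; c'=1/4, d'=-2/3
row 2: denom=8−3·1/4=29/4; d'=(-46−3·-2/3)/(29/4)=-176/29
row 3: denom=8−1·4/29=228/29; d'=(52−1·-176/29)/(228/29)=421/57
back: M3=421/57
back: M2=-176/29−4/29·421/57=-404/57
back: M1=-2/3−1/4·-404/57=21/19
M: M0=0, M1=21/19, M2=-404/57, M3=421/57, M4=0
seg 0: a=-5, c=M0/2=0, d=(M1−M0)/(6·3)=7/114, b=Δ0−h0·(2M0+M1)/6=55/38
seg 1: a=1, c=M1/2=21/38, d=(M2−M1)/(6·3)=-467/1026, b=Δ1−h1·(2M1+M2)/6=59/19
seg 2: a=3, c=M2/2=-202/57, d=(M3−M2)/(6·1)=275/114, b=Δ2−h2·(2M2+M3)/6=-223/38
seg 3: a=-4, c=M3/2=421/114, d=(M4−M3)/(6·3)=-421/1026, b=Δ3−h3·(2M3+M4)/6=-326/57
t_q=31/4 → seg 3, τ=3/4; S=-4+-326/57·τ+421/114·τ²+-421/1026·τ³=-15529/2432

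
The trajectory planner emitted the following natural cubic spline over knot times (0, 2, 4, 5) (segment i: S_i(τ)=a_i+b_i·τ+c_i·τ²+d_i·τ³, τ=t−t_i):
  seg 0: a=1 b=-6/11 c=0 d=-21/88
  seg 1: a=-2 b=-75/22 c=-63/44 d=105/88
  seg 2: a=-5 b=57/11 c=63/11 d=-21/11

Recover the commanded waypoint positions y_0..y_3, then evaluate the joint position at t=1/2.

y_0 = S_0(0) = a_0 = 1
y_1 = S_1(0) = a_1 = -2
y_2 = S_2(0) = a_2 = -5
y_3 = S_2(1) = 4
t_q=1/2 is in segment 0 (τ=1/2); S_0(τ)=491/704

y_0=1 y_1=-2 y_2=-5 y_3=4
S(1/2) = 491/704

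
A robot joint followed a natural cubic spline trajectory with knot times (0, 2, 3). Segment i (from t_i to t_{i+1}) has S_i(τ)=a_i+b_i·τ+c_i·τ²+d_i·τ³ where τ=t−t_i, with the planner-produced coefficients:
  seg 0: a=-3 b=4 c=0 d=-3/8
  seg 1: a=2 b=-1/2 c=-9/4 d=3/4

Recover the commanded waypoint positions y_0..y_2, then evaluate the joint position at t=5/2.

y_0 = S_0(0) = a_0 = -3
y_1 = S_1(0) = a_1 = 2
y_2 = S_1(1) = 0
t_q=5/2 is in segment 1 (τ=1/2); S_1(τ)=41/32

y_0=-3 y_1=2 y_2=0
S(5/2) = 41/32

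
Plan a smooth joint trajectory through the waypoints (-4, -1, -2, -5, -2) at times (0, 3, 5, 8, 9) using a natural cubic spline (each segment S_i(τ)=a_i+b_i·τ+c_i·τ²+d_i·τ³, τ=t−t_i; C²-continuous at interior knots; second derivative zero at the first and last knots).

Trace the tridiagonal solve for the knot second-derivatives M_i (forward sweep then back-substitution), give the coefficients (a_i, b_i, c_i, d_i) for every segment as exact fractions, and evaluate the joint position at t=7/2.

Δ: Δ0=1, Δ1=-1/2, Δ2=-1, Δ3=3
row 1: diag=10, rhs=-9; c'=1/5, d'=-9/10
row 2: denom=10−2·1/5=48/5; d'=(-3−2·-9/10)/(48/5)=-1/8
row 3: denom=8−3·5/16=113/16; d'=(24−3·-1/8)/(113/16)=390/113
back: M3=390/113
back: M2=-1/8−5/16·390/113=-136/113
back: M1=-9/10−1/5·-136/113=-149/226
M: M0=0, M1=-149/226, M2=-136/113, M3=390/113, M4=0
seg 0: a=-4, c=M0/2=0, d=(M1−M0)/(6·3)=-149/4068, b=Δ0−h0·(2M0+M1)/6=601/452
seg 1: a=-1, c=M1/2=-149/452, d=(M2−M1)/(6·2)=-41/904, b=Δ1−h1·(2M1+M2)/6=77/226
seg 2: a=-2, c=M2/2=-68/113, d=(M3−M2)/(6·3)=263/1017, b=Δ2−h2·(2M2+M3)/6=-172/113
seg 3: a=-5, c=M3/2=195/113, d=(M4−M3)/(6·1)=-65/113, b=Δ3−h3·(2M3+M4)/6=209/113
t_q=7/2 → seg 1, τ=1/2; S=-1+77/226·τ+-149/452·τ²+-41/904·τ³=-6637/7232

  seg 0: a=-4 b=601/452 c=0 d=-149/4068
  seg 1: a=-1 b=77/226 c=-149/452 d=-41/904
  seg 2: a=-2 b=-172/113 c=-68/113 d=263/1017
  seg 3: a=-5 b=209/113 c=195/113 d=-65/113
S(7/2) = -6637/7232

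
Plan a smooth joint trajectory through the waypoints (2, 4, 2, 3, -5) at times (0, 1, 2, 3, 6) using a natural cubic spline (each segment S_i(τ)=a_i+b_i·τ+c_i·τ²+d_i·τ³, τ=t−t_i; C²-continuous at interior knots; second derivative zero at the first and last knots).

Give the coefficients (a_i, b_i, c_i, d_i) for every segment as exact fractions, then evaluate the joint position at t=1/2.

  seg 0: a=2 b=1151/348 c=0 d=-455/348
  seg 1: a=4 b=-107/174 c=-455/116 d=883/348
  seg 2: a=2 b=-295/348 c=107/29 d=-641/348
  seg 3: a=3 b=175/174 c=-213/116 d=71/348
S(1/2) = 3239/928

Δ: Δ0=2, Δ1=-2, Δ2=1, Δ3=-8/3
row 1: diag=4, rhs=-24; c'=1/4, d'=-6
row 2: denom=4−1·1/4=15/4; d'=(18−1·-6)/(15/4)=32/5
row 3: denom=8−1·4/15=116/15; d'=(-22−1·32/5)/(116/15)=-213/58
back: M3=-213/58
back: M2=32/5−4/15·-213/58=214/29
back: M1=-6−1/4·214/29=-455/58
M: M0=0, M1=-455/58, M2=214/29, M3=-213/58, M4=0
seg 0: a=2, c=M0/2=0, d=(M1−M0)/(6·1)=-455/348, b=Δ0−h0·(2M0+M1)/6=1151/348
seg 1: a=4, c=M1/2=-455/116, d=(M2−M1)/(6·1)=883/348, b=Δ1−h1·(2M1+M2)/6=-107/174
seg 2: a=2, c=M2/2=107/29, d=(M3−M2)/(6·1)=-641/348, b=Δ2−h2·(2M2+M3)/6=-295/348
seg 3: a=3, c=M3/2=-213/116, d=(M4−M3)/(6·3)=71/348, b=Δ3−h3·(2M3+M4)/6=175/174
t_q=1/2 → seg 0, τ=1/2; S=2+1151/348·τ+0·τ²+-455/348·τ³=3239/928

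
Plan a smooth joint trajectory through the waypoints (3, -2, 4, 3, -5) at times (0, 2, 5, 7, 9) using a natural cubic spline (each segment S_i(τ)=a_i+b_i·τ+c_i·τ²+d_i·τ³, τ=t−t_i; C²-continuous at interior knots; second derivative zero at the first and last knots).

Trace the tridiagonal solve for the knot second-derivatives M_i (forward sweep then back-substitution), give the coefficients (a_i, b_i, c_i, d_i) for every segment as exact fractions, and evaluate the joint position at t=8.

Δ: Δ0=-5/2, Δ1=2, Δ2=-1/2, Δ3=-4
row 1: diag=10, rhs=27; c'=3/10, d'=27/10
row 2: denom=10−3·3/10=91/10; d'=(-15−3·27/10)/(91/10)=-33/13
row 3: denom=8−2·20/91=688/91; d'=(-21−2·-33/13)/(688/91)=-1449/688
back: M3=-1449/688
back: M2=-33/13−20/91·-1449/688=-357/172
back: M1=27/10−3/10·-357/172=1143/344
M: M0=0, M1=1143/344, M2=-357/172, M3=-1449/688, M4=0
seg 0: a=3, c=M0/2=0, d=(M1−M0)/(6·2)=381/1376, b=Δ0−h0·(2M0+M1)/6=-1241/344
seg 1: a=-2, c=M1/2=1143/688, d=(M2−M1)/(6·3)=-619/2064, b=Δ1−h1·(2M1+M2)/6=-49/172
seg 2: a=4, c=M2/2=-357/344, d=(M3−M2)/(6·2)=-7/2752, b=Δ2−h2·(2M2+M3)/6=1091/688
seg 3: a=3, c=M3/2=-1449/1376, d=(M4−M3)/(6·2)=483/2752, b=Δ3−h3·(2M3+M4)/6=-893/344
t_q=8 → seg 3, τ=1; S=3+-893/344·τ+-1449/1376·τ²+483/2752·τ³=-1303/2752

  seg 0: a=3 b=-1241/344 c=0 d=381/1376
  seg 1: a=-2 b=-49/172 c=1143/688 d=-619/2064
  seg 2: a=4 b=1091/688 c=-357/344 d=-7/2752
  seg 3: a=3 b=-893/344 c=-1449/1376 d=483/2752
S(8) = -1303/2752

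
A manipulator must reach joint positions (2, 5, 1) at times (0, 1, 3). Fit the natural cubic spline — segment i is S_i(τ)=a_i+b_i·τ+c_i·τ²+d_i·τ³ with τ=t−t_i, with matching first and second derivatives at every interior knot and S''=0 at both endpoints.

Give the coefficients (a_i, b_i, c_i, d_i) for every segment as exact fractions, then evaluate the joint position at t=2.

Δ: Δ0=3, Δ1=-2
row 1: diag=6, rhs=-30; c'=1/3, d'=-5
back: M1=-5
M: M0=0, M1=-5, M2=0
seg 0: a=2, c=M0/2=0, d=(M1−M0)/(6·1)=-5/6, b=Δ0−h0·(2M0+M1)/6=23/6
seg 1: a=5, c=M1/2=-5/2, d=(M2−M1)/(6·2)=5/12, b=Δ1−h1·(2M1+M2)/6=4/3
t_q=2 → seg 1, τ=1; S=5+4/3·τ+-5/2·τ²+5/12·τ³=17/4

  seg 0: a=2 b=23/6 c=0 d=-5/6
  seg 1: a=5 b=4/3 c=-5/2 d=5/12
S(2) = 17/4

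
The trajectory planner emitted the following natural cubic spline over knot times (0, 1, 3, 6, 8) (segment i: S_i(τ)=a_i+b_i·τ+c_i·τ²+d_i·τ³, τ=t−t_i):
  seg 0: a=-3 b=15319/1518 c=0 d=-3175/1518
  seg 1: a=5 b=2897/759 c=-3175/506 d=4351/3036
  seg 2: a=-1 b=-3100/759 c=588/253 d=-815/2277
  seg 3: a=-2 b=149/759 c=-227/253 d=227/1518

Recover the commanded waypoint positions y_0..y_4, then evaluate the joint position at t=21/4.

y_0 = S_0(0) = a_0 = -3
y_1 = S_1(0) = a_1 = 5
y_2 = S_2(0) = a_2 = -1
y_3 = S_3(0) = a_3 = -2
y_4 = S_3(2) = -4
t_q=21/4 is in segment 2 (τ=9/4); S_2(τ)=-40495/16192

y_0=-3 y_1=5 y_2=-1 y_3=-2 y_4=-4
S(21/4) = -40495/16192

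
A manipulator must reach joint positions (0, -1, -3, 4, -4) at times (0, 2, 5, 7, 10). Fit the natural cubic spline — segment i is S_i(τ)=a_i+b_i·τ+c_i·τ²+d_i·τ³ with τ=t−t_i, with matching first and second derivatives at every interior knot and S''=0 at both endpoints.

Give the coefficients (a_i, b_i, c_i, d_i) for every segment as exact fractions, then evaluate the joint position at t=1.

  seg 0: a=0 b=-79/870 c=0 d=-89/870
  seg 1: a=-1 b=-1147/870 c=-89/145 d=241/870
  seg 2: a=-3 b=1078/435 c=109/58 d=-2381/3480
  seg 3: a=4 b=1553/870 c=-1291/580 d=1291/5220
S(1) = -28/145

Δ: Δ0=-1/2, Δ1=-2/3, Δ2=7/2, Δ3=-8/3
row 1: diag=10, rhs=-1; c'=3/10, d'=-1/10
row 2: denom=10−3·3/10=91/10; d'=(25−3·-1/10)/(91/10)=253/91
row 3: denom=10−2·20/91=870/91; d'=(-37−2·253/91)/(870/91)=-1291/290
back: M3=-1291/290
back: M2=253/91−20/91·-1291/290=109/29
back: M1=-1/10−3/10·109/29=-178/145
M: M0=0, M1=-178/145, M2=109/29, M3=-1291/290, M4=0
seg 0: a=0, c=M0/2=0, d=(M1−M0)/(6·2)=-89/870, b=Δ0−h0·(2M0+M1)/6=-79/870
seg 1: a=-1, c=M1/2=-89/145, d=(M2−M1)/(6·3)=241/870, b=Δ1−h1·(2M1+M2)/6=-1147/870
seg 2: a=-3, c=M2/2=109/58, d=(M3−M2)/(6·2)=-2381/3480, b=Δ2−h2·(2M2+M3)/6=1078/435
seg 3: a=4, c=M3/2=-1291/580, d=(M4−M3)/(6·3)=1291/5220, b=Δ3−h3·(2M3+M4)/6=1553/870
t_q=1 → seg 0, τ=1; S=0+-79/870·τ+0·τ²+-89/870·τ³=-28/145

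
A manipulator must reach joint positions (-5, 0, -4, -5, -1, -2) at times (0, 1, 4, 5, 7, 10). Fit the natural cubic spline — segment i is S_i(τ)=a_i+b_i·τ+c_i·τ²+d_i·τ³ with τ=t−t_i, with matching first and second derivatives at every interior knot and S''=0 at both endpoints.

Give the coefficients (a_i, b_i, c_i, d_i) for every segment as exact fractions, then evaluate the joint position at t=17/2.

  seg 0: a=-5 b=8863/1500 c=0 d=-1363/1500
  seg 1: a=0 b=2387/750 c=-1363/500 d=1831/4500
  seg 2: a=-4 b=-3281/1500 c=117/125 d=377/1500
  seg 3: a=-5 b=329/750 c=169/100 d=-341/750
  seg 4: a=-1 b=1307/750 c=-519/500 d=173/1500
S(17/2) = -1329/4000

Δ: Δ0=5, Δ1=-4/3, Δ2=-1, Δ3=2, Δ4=-1/3
row 1: diag=8, rhs=-38; c'=3/8, d'=-19/4
row 2: denom=8−3·3/8=55/8; d'=(2−3·-19/4)/(55/8)=26/11
row 3: denom=6−1·8/55=322/55; d'=(18−1·26/11)/(322/55)=430/161
row 4: denom=10−2·55/161=1500/161; d'=(-14−2·430/161)/(1500/161)=-519/250
back: M4=-519/250
back: M3=430/161−55/161·-519/250=169/50
back: M2=26/11−8/55·169/50=234/125
back: M1=-19/4−3/8·234/125=-1363/250
M: M0=0, M1=-1363/250, M2=234/125, M3=169/50, M4=-519/250, M5=0
seg 0: a=-5, c=M0/2=0, d=(M1−M0)/(6·1)=-1363/1500, b=Δ0−h0·(2M0+M1)/6=8863/1500
seg 1: a=0, c=M1/2=-1363/500, d=(M2−M1)/(6·3)=1831/4500, b=Δ1−h1·(2M1+M2)/6=2387/750
seg 2: a=-4, c=M2/2=117/125, d=(M3−M2)/(6·1)=377/1500, b=Δ2−h2·(2M2+M3)/6=-3281/1500
seg 3: a=-5, c=M3/2=169/100, d=(M4−M3)/(6·2)=-341/750, b=Δ3−h3·(2M3+M4)/6=329/750
seg 4: a=-1, c=M4/2=-519/500, d=(M5−M4)/(6·3)=173/1500, b=Δ4−h4·(2M4+M5)/6=1307/750
t_q=17/2 → seg 4, τ=3/2; S=-1+1307/750·τ+-519/500·τ²+173/1500·τ³=-1329/4000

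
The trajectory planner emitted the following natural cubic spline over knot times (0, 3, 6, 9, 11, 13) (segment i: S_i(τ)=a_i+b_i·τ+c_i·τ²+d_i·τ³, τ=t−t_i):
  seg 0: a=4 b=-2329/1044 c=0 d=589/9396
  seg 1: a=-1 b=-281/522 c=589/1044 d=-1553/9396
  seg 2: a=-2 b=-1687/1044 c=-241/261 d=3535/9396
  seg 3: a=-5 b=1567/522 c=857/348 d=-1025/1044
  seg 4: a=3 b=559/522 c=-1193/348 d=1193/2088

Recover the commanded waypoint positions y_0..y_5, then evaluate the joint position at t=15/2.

y_0 = S_0(0) = a_0 = 4
y_1 = S_1(0) = a_1 = -1
y_2 = S_2(0) = a_2 = -2
y_3 = S_3(0) = a_3 = -5
y_4 = S_4(0) = a_4 = 3
y_5 = S_4(2) = -4
t_q=15/2 is in segment 2 (τ=3/2); S_2(τ)=-4855/928

y_0=4 y_1=-1 y_2=-2 y_3=-5 y_4=3 y_5=-4
S(15/2) = -4855/928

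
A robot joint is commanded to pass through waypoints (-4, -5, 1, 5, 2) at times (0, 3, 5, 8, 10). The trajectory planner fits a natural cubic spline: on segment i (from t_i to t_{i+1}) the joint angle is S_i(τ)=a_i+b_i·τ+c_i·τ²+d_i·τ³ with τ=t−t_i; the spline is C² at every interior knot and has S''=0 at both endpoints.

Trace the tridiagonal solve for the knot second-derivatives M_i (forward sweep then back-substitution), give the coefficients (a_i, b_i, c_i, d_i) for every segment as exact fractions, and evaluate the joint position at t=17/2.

Δ: Δ0=-1/3, Δ1=3, Δ2=4/3, Δ3=-3/2
row 1: diag=10, rhs=20; c'=1/5, d'=2
row 2: denom=10−2·1/5=48/5; d'=(-10−2·2)/(48/5)=-35/24
row 3: denom=10−3·5/16=145/16; d'=(-17−3·-35/24)/(145/16)=-202/145
back: M3=-202/145
back: M2=-35/24−5/16·-202/145=-89/87
back: M1=2−1/5·-89/87=959/435
M: M0=0, M1=959/435, M2=-89/87, M3=-202/145, M4=0
seg 0: a=-4, c=M0/2=0, d=(M1−M0)/(6·3)=959/7830, b=Δ0−h0·(2M0+M1)/6=-1249/870
seg 1: a=-5, c=M1/2=959/870, d=(M2−M1)/(6·2)=-39/145, b=Δ1−h1·(2M1+M2)/6=814/435
seg 2: a=1, c=M2/2=-89/174, d=(M3−M2)/(6·3)=-161/7830, b=Δ2−h2·(2M2+M3)/6=1328/435
seg 3: a=5, c=M3/2=-101/145, d=(M4−M3)/(6·2)=101/870, b=Δ3−h3·(2M3+M4)/6=-497/870
t_q=17/2 → seg 3, τ=1/2; S=5+-497/870·τ+-101/145·τ²+101/870·τ³=10567/2320

  seg 0: a=-4 b=-1249/870 c=0 d=959/7830
  seg 1: a=-5 b=814/435 c=959/870 d=-39/145
  seg 2: a=1 b=1328/435 c=-89/174 d=-161/7830
  seg 3: a=5 b=-497/870 c=-101/145 d=101/870
S(17/2) = 10567/2320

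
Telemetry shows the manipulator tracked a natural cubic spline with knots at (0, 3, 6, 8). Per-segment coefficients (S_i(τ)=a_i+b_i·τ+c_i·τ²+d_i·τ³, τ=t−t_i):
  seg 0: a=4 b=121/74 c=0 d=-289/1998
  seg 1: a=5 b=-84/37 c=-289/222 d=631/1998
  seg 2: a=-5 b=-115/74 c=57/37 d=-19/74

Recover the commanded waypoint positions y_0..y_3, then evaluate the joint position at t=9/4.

y_0=4 y_1=5 y_2=-5 y_3=-4
S(9/4) = 28565/4736

y_0 = S_0(0) = a_0 = 4
y_1 = S_1(0) = a_1 = 5
y_2 = S_2(0) = a_2 = -5
y_3 = S_2(2) = -4
t_q=9/4 is in segment 0 (τ=9/4); S_0(τ)=28565/4736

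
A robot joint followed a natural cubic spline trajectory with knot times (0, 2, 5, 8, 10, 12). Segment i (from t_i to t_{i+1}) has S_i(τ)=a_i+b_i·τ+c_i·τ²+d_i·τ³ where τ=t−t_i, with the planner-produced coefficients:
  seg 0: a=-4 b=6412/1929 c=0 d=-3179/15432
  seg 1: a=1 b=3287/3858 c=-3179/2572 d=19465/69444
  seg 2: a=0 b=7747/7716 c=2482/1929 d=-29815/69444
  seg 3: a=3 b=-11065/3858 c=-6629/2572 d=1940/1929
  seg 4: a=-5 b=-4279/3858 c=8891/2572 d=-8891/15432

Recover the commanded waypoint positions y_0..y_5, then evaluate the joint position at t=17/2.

y_0=-4 y_1=1 y_2=0 y_3=3 y_4=-5 y_5=2
S(17/2) = 10775/10288

y_0 = S_0(0) = a_0 = -4
y_1 = S_1(0) = a_1 = 1
y_2 = S_2(0) = a_2 = 0
y_3 = S_3(0) = a_3 = 3
y_4 = S_4(0) = a_4 = -5
y_5 = S_4(2) = 2
t_q=17/2 is in segment 3 (τ=1/2); S_3(τ)=10775/10288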